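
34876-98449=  -63573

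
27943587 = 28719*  973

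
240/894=40/149=0.27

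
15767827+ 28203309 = 43971136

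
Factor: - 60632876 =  - 2^2*19^1*23^1 * 34687^1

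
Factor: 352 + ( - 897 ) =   -  5^1*109^1=- 545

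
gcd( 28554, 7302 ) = 6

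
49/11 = 4+5/11=4.45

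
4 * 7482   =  29928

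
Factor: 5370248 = 2^3*13^1* 51637^1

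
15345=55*279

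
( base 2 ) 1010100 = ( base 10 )84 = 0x54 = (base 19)48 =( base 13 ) 66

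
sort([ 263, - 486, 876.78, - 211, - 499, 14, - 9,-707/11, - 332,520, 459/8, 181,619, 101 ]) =[-499, - 486, - 332, - 211,  -  707/11, - 9 , 14, 459/8 , 101,181,263 , 520, 619, 876.78]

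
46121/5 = 9224 + 1/5  =  9224.20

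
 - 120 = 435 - 555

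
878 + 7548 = 8426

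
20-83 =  - 63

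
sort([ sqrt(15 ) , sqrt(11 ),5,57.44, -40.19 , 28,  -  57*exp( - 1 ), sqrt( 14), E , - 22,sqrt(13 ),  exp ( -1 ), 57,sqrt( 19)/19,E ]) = [ - 40.19, - 22,- 57*exp( - 1),sqrt(19 ) /19,exp( - 1 ), E, E, sqrt(11), sqrt( 13), sqrt( 14 ), sqrt( 15) , 5,28, 57,57.44] 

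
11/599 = 11/599 = 0.02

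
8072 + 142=8214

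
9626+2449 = 12075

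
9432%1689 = 987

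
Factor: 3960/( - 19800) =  - 1/5  =  - 5^( - 1)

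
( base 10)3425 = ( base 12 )1B95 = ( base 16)D61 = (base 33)34Q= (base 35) 2RU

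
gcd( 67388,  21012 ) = 68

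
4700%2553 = 2147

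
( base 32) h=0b10001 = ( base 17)10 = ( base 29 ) h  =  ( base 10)17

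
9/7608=3/2536 = 0.00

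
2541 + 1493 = 4034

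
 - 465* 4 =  - 1860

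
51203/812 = 51203/812 = 63.06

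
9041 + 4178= 13219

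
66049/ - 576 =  - 115+191/576 = - 114.67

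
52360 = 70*748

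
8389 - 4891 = 3498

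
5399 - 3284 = 2115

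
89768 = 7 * 12824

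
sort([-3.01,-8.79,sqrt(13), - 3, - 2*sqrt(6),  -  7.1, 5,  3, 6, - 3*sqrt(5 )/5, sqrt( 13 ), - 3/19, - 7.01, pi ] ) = [- 8.79,- 7.1, - 7.01,- 2 * sqrt(6 ),  -  3.01, - 3,-3*sqrt(5 ) /5, -3/19, 3,pi, sqrt( 13), sqrt(13) , 5, 6 ]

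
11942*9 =107478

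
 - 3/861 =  -1/287 = -0.00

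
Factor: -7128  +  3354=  - 2^1*3^1*17^1*37^1  =  - 3774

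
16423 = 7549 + 8874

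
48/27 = 1 + 7/9  =  1.78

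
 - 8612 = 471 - 9083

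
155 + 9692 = 9847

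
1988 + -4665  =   - 2677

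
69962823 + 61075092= 131037915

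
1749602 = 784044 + 965558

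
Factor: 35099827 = 7^2*61^1 *11743^1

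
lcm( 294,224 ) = 4704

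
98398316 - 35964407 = 62433909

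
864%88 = 72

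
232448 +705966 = 938414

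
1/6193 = 1/6193 = 0.00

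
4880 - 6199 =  - 1319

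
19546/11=1776 + 10/11 = 1776.91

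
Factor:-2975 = -5^2 * 7^1*17^1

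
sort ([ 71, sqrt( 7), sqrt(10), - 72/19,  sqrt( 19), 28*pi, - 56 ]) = [-56,-72/19,  sqrt( 7 ),  sqrt (10 ),sqrt(19),  71,28 *pi]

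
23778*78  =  1854684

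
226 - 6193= - 5967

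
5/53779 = 5/53779 = 0.00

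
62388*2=124776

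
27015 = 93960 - 66945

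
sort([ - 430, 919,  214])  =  [ - 430,214,919 ] 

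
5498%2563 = 372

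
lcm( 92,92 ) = 92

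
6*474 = 2844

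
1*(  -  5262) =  - 5262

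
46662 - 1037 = 45625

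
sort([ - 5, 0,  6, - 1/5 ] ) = [ - 5, - 1/5,0, 6]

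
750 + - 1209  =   - 459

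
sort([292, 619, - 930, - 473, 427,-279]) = [ - 930, - 473 , - 279,292, 427, 619]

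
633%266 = 101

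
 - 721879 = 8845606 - 9567485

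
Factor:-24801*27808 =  - 689666208= -  2^5*3^1*7^1 * 11^1 * 79^1*1181^1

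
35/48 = 35/48= 0.73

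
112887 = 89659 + 23228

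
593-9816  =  -9223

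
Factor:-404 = -2^2*101^1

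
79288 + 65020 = 144308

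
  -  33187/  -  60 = 553 +7/60 = 553.12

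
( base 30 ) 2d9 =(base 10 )2199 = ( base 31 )28t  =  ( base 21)4kf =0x897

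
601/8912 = 601/8912 = 0.07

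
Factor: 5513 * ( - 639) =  - 3^2*  37^1*71^1  *149^1 = - 3522807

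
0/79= 0 = 0.00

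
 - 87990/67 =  -87990/67 = - 1313.28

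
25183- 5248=19935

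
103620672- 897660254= - 794039582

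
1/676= 1/676=0.00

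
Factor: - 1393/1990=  - 7/10 =- 2^( - 1)*5^( - 1)*7^1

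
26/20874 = 13/10437  =  0.00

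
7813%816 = 469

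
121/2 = 60  +  1/2=60.50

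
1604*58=93032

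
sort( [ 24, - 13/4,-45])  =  [-45 , - 13/4,24]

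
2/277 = 2/277 = 0.01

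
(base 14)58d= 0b10001010001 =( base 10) 1105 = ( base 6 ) 5041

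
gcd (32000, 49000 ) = 1000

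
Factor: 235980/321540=171/233 =3^2 * 19^1*233^( -1) 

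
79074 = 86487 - 7413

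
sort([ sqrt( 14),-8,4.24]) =[ - 8, sqrt( 14), 4.24]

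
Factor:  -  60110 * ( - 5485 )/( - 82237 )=  -  2^1 * 5^2*1097^1*6011^1*82237^ ( - 1) = -329703350/82237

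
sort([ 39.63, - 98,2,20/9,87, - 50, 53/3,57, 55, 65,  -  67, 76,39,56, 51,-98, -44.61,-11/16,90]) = [ -98,-98,-67, - 50,-44.61 , - 11/16, 2,20/9, 53/3, 39, 39.63,51,55, 56 , 57, 65,76,87,90]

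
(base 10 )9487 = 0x250F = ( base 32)98F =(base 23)HLB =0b10010100001111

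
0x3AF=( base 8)1657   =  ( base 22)1KJ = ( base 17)348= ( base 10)943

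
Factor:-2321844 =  - 2^2*3^1*7^1* 131^1*211^1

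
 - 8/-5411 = 8/5411= 0.00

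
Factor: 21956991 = 3^1*7^1*1045571^1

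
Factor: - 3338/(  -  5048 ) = 1669/2524= 2^ (-2)*631^( - 1 )*1669^1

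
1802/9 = 200 + 2/9  =  200.22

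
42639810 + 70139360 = 112779170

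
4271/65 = 65 + 46/65 = 65.71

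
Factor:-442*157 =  - 69394 = - 2^1*13^1 * 17^1*157^1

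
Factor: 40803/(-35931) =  - 59^( - 1)*67^1 = - 67/59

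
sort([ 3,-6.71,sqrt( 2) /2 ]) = [  -  6.71  ,  sqrt(2) /2, 3] 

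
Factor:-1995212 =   -  2^2* 498803^1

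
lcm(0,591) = 0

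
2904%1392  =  120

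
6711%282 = 225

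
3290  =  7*470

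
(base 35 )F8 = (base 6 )2245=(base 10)533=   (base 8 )1025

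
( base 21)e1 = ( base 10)295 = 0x127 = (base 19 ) FA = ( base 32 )97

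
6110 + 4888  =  10998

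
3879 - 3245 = 634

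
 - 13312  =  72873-86185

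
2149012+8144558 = 10293570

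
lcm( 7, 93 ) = 651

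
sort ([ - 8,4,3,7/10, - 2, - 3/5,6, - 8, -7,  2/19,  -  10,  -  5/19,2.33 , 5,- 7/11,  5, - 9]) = [ - 10 , - 9, -8, - 8,-7, - 2,-7/11 ,-3/5, - 5/19,2/19,7/10,2.33,3, 4,5,5,6] 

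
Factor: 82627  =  53^1*1559^1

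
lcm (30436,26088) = 182616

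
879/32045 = 879/32045 = 0.03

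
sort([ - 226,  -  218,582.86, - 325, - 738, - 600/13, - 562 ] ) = [ - 738, - 562, - 325 ,-226, - 218 , - 600/13,  582.86]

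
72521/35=72521/35 = 2072.03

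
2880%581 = 556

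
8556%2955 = 2646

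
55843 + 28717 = 84560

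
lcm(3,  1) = 3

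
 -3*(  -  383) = 1149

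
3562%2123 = 1439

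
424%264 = 160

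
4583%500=83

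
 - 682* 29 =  - 19778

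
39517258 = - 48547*( - 814)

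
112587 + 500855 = 613442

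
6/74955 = 2/24985 = 0.00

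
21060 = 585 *36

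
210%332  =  210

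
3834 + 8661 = 12495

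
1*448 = 448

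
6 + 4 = 10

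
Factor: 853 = 853^1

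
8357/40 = 8357/40=208.93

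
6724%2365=1994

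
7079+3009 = 10088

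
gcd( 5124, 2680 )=4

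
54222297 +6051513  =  60273810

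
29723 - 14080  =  15643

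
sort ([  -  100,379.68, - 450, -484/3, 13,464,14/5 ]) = [-450, - 484/3, - 100,  14/5,13, 379.68, 464 ]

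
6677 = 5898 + 779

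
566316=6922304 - 6355988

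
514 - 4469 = -3955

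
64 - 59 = 5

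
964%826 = 138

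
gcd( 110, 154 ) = 22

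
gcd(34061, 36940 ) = 1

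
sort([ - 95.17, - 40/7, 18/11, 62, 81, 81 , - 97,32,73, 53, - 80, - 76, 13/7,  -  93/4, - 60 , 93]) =[ - 97, - 95.17 ,-80,-76,- 60, - 93/4, -40/7, 18/11,13/7,  32,53, 62, 73, 81,  81,93]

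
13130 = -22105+35235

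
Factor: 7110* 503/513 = 2^1*3^(-1)*5^1*19^( - 1)*79^1*503^1 = 397370/57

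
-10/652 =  - 5/326 = -0.02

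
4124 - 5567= - 1443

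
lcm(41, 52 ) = 2132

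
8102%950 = 502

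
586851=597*983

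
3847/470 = 8 + 87/470 = 8.19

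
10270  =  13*790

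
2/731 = 2/731 = 0.00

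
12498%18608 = 12498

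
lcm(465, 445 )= 41385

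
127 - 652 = -525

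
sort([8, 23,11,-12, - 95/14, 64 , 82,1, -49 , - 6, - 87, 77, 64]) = [ - 87,  -  49 ,-12, - 95/14,-6, 1, 8,11,23, 64,64,77, 82 ] 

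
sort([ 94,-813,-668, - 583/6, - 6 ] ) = [ - 813, - 668, - 583/6, - 6,  94 ] 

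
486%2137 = 486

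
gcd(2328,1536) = 24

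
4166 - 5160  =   - 994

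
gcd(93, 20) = 1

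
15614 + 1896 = 17510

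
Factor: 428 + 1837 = 2265= 3^1*5^1*151^1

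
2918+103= 3021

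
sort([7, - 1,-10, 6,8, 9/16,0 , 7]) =[ - 10, - 1, 0,9/16,6, 7,7, 8] 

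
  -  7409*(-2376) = 17603784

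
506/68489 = 506/68489 = 0.01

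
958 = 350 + 608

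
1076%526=24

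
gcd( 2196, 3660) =732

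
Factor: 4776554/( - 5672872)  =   -2388277/2836436 = - 2^( - 2 )*379^( - 1)*1871^ ( - 1)*2388277^1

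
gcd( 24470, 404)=2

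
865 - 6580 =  - 5715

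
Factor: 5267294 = 2^1*19^1*97^1 * 1429^1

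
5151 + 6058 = 11209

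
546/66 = 91/11 = 8.27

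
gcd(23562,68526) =18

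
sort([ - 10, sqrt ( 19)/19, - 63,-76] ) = [-76,- 63, - 10,sqrt( 19 )/19] 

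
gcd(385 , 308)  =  77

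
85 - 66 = 19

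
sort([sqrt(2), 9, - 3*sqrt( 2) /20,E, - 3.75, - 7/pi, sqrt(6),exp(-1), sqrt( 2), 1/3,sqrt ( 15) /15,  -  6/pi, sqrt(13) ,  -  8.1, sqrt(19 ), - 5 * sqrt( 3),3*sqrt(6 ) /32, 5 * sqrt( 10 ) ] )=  [-5*sqrt(3),-8.1, - 3.75, - 7/pi,-6/pi,-3*sqrt(2)/20, 3*sqrt( 6)/32, sqrt(15)/15, 1/3, exp ( - 1 ),sqrt(2 ),sqrt(2), sqrt(6), E , sqrt( 13 ),  sqrt ( 19 ), 9,5 *sqrt(10)] 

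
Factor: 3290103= 3^2*365567^1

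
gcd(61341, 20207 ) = 1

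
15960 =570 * 28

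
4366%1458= 1450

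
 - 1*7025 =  - 7025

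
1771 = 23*77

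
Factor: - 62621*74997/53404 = -2^ ( - 2 )*3^2 * 79^ ( - 1)*641^1*4817^1 = - 27789273/316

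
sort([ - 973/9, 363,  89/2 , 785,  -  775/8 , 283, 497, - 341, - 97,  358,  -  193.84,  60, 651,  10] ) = [  -  341, - 193.84, - 973/9 ,  -  97, - 775/8,  10,  89/2,60,283, 358,363, 497,651,785] 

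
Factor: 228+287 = 5^1*103^1=515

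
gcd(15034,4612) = 2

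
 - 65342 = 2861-68203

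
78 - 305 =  -227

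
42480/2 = 21240=21240.00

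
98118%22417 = 8450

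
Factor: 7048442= 2^1*23^1*73^1*2099^1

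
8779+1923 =10702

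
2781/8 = 347+ 5/8 = 347.62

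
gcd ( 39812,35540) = 4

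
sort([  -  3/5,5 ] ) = [-3/5,5 ] 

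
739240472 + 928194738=1667435210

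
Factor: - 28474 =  - 2^1*23^1 * 619^1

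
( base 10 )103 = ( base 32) 37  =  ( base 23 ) 4B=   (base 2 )1100111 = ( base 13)7C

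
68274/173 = 68274/173 = 394.65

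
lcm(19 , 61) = 1159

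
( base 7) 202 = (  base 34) 2W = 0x64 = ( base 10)100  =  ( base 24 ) 44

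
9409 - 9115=294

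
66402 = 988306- 921904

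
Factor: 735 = 3^1*5^1*7^2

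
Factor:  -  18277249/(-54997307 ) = 23^1 * 139^1  *1747^( - 1)*5717^1*31481^( - 1 ) 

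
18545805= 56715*327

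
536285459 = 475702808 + 60582651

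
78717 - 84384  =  -5667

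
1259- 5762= - 4503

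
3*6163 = 18489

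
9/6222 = 3/2074 =0.00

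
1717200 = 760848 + 956352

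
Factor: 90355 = 5^1 * 17^1 * 1063^1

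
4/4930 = 2/2465 = 0.00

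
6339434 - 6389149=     -  49715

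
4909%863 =594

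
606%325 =281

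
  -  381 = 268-649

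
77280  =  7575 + 69705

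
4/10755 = 4/10755 =0.00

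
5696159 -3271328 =2424831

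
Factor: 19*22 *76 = 2^3*11^1*  19^2 =31768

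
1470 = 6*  245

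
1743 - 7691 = -5948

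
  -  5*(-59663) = 298315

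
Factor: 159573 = 3^1*43^1 * 1237^1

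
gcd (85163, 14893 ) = 1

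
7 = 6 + 1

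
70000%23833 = 22334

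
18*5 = 90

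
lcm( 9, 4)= 36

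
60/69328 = 15/17332 = 0.00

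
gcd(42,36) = 6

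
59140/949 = 62 + 302/949= 62.32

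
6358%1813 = 919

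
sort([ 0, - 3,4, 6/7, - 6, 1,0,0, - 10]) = [-10, - 6,-3,0,0,0,6/7, 1, 4 ] 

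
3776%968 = 872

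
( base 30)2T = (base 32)2P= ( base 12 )75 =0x59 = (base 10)89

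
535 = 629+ -94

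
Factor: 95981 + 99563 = 2^3*24443^1= 195544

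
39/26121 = 13/8707 = 0.00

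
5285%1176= 581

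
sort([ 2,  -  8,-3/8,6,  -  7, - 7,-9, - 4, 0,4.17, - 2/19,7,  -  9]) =[-9, - 9, - 8,- 7,- 7,-4, - 3/8 , - 2/19 , 0,  2, 4.17,6, 7]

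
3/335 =3/335 = 0.01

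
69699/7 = 9957 = 9957.00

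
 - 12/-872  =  3/218 = 0.01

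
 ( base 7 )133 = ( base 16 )49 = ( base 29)2F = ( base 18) 41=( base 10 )73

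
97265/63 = 1543 + 8/9 = 1543.89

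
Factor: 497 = 7^1*71^1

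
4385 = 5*877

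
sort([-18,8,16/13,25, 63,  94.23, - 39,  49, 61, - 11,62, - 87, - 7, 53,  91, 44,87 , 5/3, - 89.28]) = [ - 89.28, - 87, - 39,-18,-11, - 7,16/13,5/3, 8,25,44, 49, 53,61,62,63, 87,  91, 94.23]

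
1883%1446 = 437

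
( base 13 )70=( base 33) 2P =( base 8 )133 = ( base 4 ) 1123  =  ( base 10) 91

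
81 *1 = 81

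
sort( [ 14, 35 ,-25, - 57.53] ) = [ - 57.53,- 25,14, 35]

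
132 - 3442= - 3310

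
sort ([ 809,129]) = [ 129, 809]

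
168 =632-464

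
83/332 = 1/4 = 0.25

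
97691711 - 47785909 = 49905802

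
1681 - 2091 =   -  410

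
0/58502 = 0 = 0.00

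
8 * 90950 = 727600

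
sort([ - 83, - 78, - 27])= [ - 83, - 78 , - 27 ]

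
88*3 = 264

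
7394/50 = 147 + 22/25 = 147.88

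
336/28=12 = 12.00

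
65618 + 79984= 145602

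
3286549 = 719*4571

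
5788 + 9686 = 15474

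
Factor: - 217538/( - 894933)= 2^1*3^( - 2 )*13^( - 1) * 7649^ ( - 1)*108769^1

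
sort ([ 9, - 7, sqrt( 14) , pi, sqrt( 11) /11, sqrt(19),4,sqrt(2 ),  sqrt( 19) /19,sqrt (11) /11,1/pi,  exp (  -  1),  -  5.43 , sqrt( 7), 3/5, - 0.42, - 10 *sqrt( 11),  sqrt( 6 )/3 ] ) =[ - 10*sqrt(11), - 7 ,-5.43, - 0.42, sqrt( 19)/19, sqrt (11) /11, sqrt ( 11) /11,1/pi,exp(  -  1), 3/5,sqrt( 6 ) /3 , sqrt ( 2),sqrt( 7)  ,  pi,  sqrt(14), 4, sqrt ( 19),9]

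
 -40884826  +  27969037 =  - 12915789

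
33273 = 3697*9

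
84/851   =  84/851 = 0.10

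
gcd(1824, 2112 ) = 96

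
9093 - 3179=5914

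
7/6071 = 7/6071= 0.00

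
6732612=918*7334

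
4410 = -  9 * ( - 490)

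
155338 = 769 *202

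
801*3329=2666529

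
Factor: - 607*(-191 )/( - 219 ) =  - 115937/219 = - 3^ (-1 )*73^( - 1)*191^1* 607^1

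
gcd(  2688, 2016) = 672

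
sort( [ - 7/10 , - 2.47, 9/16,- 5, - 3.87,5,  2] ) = [ - 5, - 3.87,-2.47, - 7/10, 9/16,2 , 5] 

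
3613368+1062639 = 4676007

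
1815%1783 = 32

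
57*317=18069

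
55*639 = 35145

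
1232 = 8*154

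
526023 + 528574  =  1054597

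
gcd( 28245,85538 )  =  1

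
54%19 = 16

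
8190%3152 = 1886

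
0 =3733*0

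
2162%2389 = 2162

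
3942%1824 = 294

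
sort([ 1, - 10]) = [- 10, 1 ]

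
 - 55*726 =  - 39930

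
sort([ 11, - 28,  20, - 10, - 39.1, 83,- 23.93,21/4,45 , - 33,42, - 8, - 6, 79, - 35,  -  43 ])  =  [ - 43, - 39.1 , - 35, - 33, - 28, - 23.93, - 10  , - 8, - 6, 21/4 , 11,20, 42, 45, 79, 83]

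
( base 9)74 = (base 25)2h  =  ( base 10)67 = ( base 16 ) 43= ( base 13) 52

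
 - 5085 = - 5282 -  -197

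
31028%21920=9108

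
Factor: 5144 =2^3 * 643^1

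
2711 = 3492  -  781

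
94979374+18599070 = 113578444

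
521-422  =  99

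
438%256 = 182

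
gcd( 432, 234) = 18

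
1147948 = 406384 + 741564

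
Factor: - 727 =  - 727^1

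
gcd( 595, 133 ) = 7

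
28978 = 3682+25296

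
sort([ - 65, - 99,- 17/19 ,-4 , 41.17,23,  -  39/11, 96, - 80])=[ - 99, - 80,  -  65, - 4 , - 39/11, - 17/19, 23, 41.17,96]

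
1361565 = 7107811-5746246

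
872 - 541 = 331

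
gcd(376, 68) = 4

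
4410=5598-1188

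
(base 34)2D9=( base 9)3710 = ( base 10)2763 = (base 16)ACB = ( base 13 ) 1347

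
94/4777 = 94/4777  =  0.02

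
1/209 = 1/209 =0.00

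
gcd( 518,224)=14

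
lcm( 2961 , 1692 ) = 11844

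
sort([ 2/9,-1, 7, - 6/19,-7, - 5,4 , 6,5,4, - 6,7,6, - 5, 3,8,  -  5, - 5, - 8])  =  [ - 8, - 7, - 6, - 5 , - 5 , - 5, - 5, - 1, - 6/19, 2/9,3, 4,4, 5,6,6, 7, 7,8]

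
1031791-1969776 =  - 937985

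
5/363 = 5/363  =  0.01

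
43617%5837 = 2758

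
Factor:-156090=-2^1*3^1*5^1*11^2*43^1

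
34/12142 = 17/6071 = 0.00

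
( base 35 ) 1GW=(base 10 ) 1817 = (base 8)3431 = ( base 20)4AH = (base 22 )3GD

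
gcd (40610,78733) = 1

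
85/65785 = 17/13157  =  0.00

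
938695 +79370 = 1018065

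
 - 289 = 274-563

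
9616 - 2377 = 7239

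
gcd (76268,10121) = 1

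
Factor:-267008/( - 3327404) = 66752/831851 = 2^6*7^1*149^1*831851^ (-1)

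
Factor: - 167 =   -  167^1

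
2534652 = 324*7823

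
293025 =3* 97675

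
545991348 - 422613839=123377509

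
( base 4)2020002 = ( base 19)1524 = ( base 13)3c69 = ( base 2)10001000000010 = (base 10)8706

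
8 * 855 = 6840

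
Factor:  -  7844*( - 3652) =2^4*11^1*37^1*53^1*83^1 = 28646288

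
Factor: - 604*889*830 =-445673480 = - 2^3*5^1*7^1 * 83^1 * 127^1*151^1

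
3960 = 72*55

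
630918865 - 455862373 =175056492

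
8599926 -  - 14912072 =23511998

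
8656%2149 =60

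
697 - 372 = 325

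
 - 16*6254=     -  100064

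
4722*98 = 462756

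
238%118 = 2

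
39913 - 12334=27579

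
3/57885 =1/19295 = 0.00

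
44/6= 22/3 = 7.33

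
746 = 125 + 621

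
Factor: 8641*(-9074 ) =  -  2^1 * 13^1*349^1*8641^1 = - 78408434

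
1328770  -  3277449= - 1948679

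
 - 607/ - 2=303 + 1/2 = 303.50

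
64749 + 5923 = 70672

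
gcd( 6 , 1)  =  1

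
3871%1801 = 269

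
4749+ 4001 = 8750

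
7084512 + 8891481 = 15975993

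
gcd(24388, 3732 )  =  4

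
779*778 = 606062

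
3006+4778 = 7784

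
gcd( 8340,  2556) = 12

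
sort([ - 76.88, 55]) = [ - 76.88, 55 ] 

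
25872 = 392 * 66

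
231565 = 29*7985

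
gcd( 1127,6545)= 7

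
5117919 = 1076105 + 4041814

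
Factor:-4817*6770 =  - 2^1*5^1*677^1*4817^1 =- 32611090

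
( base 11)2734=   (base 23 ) 6G4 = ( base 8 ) 6732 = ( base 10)3546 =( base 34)32a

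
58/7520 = 29/3760 =0.01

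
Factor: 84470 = 2^1*5^1*8447^1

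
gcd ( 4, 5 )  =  1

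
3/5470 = 3/5470 =0.00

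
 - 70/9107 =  - 10/1301 = - 0.01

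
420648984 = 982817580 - 562168596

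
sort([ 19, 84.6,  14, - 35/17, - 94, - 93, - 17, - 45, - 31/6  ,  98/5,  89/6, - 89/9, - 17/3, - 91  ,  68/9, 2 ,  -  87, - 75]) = [ - 94 ,-93, - 91,- 87,-75, - 45, - 17, - 89/9, - 17/3, - 31/6, - 35/17,  2, 68/9,14, 89/6, 19, 98/5,84.6 ]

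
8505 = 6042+2463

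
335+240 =575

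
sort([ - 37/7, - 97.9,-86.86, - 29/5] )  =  [ - 97.9, - 86.86, - 29/5, - 37/7]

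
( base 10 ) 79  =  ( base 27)2p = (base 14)59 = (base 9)87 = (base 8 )117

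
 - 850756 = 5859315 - 6710071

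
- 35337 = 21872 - 57209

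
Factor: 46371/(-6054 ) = -2^(-1 )*13^1*29^1*41^1 * 1009^( - 1) = -  15457/2018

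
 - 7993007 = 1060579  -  9053586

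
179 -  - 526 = 705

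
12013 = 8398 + 3615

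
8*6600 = 52800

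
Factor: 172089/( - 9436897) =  - 3^2 * 827^( - 1)  *11411^(-1)*19121^1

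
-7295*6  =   - 43770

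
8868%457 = 185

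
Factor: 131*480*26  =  1634880 = 2^6 * 3^1*5^1*13^1 * 131^1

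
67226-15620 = 51606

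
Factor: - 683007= - 3^1*13^1*83^1*211^1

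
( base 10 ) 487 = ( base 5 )3422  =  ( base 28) hb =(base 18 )191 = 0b111100111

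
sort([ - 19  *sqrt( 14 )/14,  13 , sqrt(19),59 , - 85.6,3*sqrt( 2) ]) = [ - 85.6, - 19*sqrt( 14)/14,3*sqrt( 2 ),sqrt(19),13, 59 ]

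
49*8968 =439432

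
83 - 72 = 11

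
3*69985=209955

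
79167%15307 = 2632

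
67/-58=-2 + 49/58 = - 1.16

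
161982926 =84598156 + 77384770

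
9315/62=150  +  15/62 = 150.24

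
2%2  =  0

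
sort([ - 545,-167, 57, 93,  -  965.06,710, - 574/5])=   [-965.06, - 545, - 167, - 574/5,  57,93,710]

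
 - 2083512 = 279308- 2362820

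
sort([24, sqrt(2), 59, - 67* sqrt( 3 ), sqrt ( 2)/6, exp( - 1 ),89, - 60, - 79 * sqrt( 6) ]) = [ - 79*sqrt( 6 ),-67  *sqrt ( 3), - 60, sqrt( 2 ) /6, exp( - 1) , sqrt(2), 24,  59, 89 ] 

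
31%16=15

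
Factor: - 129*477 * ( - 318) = 19567494 = 2^1 * 3^4*43^1*53^2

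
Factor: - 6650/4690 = - 95/67= -  5^1*19^1*67^(-1)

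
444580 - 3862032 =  - 3417452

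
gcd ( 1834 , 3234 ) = 14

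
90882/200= 45441/100 = 454.41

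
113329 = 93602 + 19727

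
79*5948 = 469892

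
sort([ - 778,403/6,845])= [ - 778,  403/6,845 ]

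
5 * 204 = 1020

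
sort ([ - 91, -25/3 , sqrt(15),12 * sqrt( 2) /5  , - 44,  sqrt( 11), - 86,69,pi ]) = [-91, - 86, - 44, - 25/3,pi , sqrt( 11) , 12*sqrt( 2) /5 , sqrt( 15), 69 ] 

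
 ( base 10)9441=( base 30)AEL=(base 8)22341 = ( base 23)HJB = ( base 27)CPI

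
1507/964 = 1+543/964 = 1.56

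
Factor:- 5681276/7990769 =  - 2^2*23^1*37^1*151^( - 1) *1669^1 * 52919^( - 1 ) 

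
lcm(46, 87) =4002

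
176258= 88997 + 87261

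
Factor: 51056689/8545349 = 53^(-1)*161233^ (  -  1 )*51056689^1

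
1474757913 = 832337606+642420307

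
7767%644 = 39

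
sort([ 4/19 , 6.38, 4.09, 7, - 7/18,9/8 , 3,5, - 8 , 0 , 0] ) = [ - 8,-7/18,0, 0,4/19, 9/8,3,4.09 , 5, 6.38,7]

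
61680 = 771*80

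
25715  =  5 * 5143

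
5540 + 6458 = 11998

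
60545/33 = 60545/33 = 1834.70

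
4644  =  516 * 9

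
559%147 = 118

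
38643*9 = 347787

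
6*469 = 2814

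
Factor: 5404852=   2^2*1351213^1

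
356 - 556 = -200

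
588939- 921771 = - 332832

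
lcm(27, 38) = 1026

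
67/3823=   67/3823 = 0.02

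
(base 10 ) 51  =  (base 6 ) 123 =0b110011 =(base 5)201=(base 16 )33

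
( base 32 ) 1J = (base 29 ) 1M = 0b110011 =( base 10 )51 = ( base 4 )303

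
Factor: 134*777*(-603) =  - 62783154 = - 2^1*3^3*7^1 * 37^1*67^2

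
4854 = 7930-3076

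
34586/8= 4323 + 1/4 = 4323.25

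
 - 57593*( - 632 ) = 36398776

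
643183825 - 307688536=335495289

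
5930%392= 50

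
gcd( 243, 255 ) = 3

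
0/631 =0 = 0.00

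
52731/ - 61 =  - 52731/61 =- 864.44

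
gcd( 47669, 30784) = 1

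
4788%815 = 713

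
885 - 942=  - 57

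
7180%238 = 40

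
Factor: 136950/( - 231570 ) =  - 55/93 = - 3^(-1)*5^1*11^1*31^(-1)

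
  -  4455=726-5181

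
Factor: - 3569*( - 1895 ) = 6763255 = 5^1*43^1 * 83^1*379^1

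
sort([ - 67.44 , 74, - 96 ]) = [ - 96, - 67.44, 74]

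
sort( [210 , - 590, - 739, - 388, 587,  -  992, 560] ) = [ - 992 , - 739, - 590, - 388, 210,560,  587]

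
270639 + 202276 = 472915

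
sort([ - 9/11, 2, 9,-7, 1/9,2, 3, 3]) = [ - 7, - 9/11, 1/9,2,2,  3, 3, 9 ]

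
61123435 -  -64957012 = 126080447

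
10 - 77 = - 67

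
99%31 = 6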